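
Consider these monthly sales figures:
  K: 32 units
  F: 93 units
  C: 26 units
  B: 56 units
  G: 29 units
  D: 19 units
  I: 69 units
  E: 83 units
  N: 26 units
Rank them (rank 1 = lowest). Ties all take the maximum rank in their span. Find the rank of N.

3

Sorted (ascending): 19, 26, 26, 29, 32, 56, 69, 83, 93
The 2 values of 26 occupy positions 2–3 → each gets rank 3.
N has value 26 units → rank 3.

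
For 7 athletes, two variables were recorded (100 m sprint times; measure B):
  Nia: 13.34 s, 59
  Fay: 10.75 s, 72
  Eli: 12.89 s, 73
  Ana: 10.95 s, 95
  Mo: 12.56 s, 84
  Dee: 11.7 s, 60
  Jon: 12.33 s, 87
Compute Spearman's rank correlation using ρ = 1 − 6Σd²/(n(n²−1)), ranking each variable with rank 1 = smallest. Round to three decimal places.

Ranks of variable 1: 7, 1, 6, 2, 5, 3, 4
Ranks of variable 2: 1, 3, 4, 7, 5, 2, 6
d = r₁ − r₂: 6, -2, 2, -5, 0, 1, -2
d²: 36, 4, 4, 25, 0, 1, 4; Σd² = 74
ρ = 1 − 6·74/(7·48) = 1 − 444/336 = -0.321

-0.321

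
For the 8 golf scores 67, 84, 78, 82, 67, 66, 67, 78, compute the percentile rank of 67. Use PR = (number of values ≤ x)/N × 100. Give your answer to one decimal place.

N = 8.
Strictly below 67: 1. Equal to 67: 3.
PR = 4/8 × 100 = 50.0

50.0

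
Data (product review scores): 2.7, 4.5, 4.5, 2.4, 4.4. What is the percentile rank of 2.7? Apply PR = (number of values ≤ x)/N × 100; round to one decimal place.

40.0

N = 5.
Strictly below 2.7: 1. Equal to 2.7: 1.
PR = 2/5 × 100 = 40.0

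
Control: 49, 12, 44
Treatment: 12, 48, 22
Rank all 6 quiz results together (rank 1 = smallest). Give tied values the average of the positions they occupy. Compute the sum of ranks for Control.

11.5

Sorted (ascending): 12, 12, 22, 44, 48, 49
The 2 values of 12 occupy positions 1–2 → average rank (1+2)/2 = 1.5.
Control values → pooled ranks: 49→6, 12→1.5, 44→4
Rank sum = 6 + 1.5 + 4 = 11.5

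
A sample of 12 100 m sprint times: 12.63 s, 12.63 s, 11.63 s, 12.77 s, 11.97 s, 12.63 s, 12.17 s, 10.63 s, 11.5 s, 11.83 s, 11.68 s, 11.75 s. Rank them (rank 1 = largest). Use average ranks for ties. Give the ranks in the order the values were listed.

Sorted (descending): 12.77, 12.63, 12.63, 12.63, 12.17, 11.97, 11.83, 11.75, 11.68, 11.63, 11.5, 10.63
The 3 values of 12.63 occupy positions 2–4 → average rank 3.

3, 3, 10, 1, 6, 3, 5, 12, 11, 7, 9, 8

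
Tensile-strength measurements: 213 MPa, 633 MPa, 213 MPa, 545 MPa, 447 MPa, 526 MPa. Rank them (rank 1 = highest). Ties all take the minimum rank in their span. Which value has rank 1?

633

Sorted (descending): 633, 545, 526, 447, 213, 213
The 2 values of 213 occupy positions 5–6 → each gets rank 5.
Rank 1 → value 633.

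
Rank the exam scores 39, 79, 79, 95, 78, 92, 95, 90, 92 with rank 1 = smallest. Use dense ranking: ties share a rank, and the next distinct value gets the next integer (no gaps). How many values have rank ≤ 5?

7

Sorted (ascending): 39, 78, 79, 79, 90, 92, 92, 95, 95
The 2 values of 79 share dense rank 3.
The 2 values of 92 share dense rank 5.
The 2 values of 95 share dense rank 6.
Remaining distinct values take the next consecutive integers.
Ranks ≤ 5: {1, 2, 3, 3, 4, 5, 5} → 7 values.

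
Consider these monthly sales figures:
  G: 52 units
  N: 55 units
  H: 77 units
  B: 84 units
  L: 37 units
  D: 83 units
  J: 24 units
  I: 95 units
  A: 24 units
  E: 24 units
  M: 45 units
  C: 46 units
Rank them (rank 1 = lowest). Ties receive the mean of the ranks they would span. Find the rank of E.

Sorted (ascending): 24, 24, 24, 37, 45, 46, 52, 55, 77, 83, 84, 95
The 3 values of 24 occupy positions 1–3 → average rank 2.
E has value 24 units → rank 2.

2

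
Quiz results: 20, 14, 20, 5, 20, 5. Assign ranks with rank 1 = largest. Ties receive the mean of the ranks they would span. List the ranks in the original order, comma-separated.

2, 4, 2, 5.5, 2, 5.5

Sorted (descending): 20, 20, 20, 14, 5, 5
The 3 values of 20 occupy positions 1–3 → average rank 2.
The 2 values of 5 occupy positions 5–6 → average rank (5+6)/2 = 5.5.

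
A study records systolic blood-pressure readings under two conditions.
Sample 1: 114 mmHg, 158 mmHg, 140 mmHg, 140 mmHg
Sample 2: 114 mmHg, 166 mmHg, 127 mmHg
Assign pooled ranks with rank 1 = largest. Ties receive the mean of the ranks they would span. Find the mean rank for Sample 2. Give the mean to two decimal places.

Sorted (descending): 166, 158, 140, 140, 127, 114, 114
The 2 values of 140 occupy positions 3–4 → average rank (3+4)/2 = 3.5.
The 2 values of 114 occupy positions 6–7 → average rank (6+7)/2 = 6.5.
Sample 2 values → pooled ranks: 114→6.5, 166→1, 127→5
Mean rank = (6.5 + 1 + 5) / 3 = 4.17

4.17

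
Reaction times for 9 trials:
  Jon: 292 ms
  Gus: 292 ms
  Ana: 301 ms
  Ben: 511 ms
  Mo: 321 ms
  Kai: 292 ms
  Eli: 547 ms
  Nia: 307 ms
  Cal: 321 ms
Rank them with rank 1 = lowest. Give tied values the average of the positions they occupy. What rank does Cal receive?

Sorted (ascending): 292, 292, 292, 301, 307, 321, 321, 511, 547
The 3 values of 292 occupy positions 1–3 → average rank 2.
The 2 values of 321 occupy positions 6–7 → average rank (6+7)/2 = 6.5.
Cal has value 321 ms → rank 6.5.

6.5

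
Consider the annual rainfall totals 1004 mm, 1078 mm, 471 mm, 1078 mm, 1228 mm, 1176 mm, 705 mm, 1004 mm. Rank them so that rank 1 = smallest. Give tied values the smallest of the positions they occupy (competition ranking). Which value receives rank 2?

705

Sorted (ascending): 471, 705, 1004, 1004, 1078, 1078, 1176, 1228
The 2 values of 1004 occupy positions 3–4 → each gets rank 3.
The 2 values of 1078 occupy positions 5–6 → each gets rank 5.
Rank 2 → value 705.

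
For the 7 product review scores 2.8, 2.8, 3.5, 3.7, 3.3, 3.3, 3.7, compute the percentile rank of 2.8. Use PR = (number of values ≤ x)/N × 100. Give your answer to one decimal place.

28.6

N = 7.
Strictly below 2.8: 0. Equal to 2.8: 2.
PR = 2/7 × 100 = 28.6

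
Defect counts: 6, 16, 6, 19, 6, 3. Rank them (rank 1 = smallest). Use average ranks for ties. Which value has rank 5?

Sorted (ascending): 3, 6, 6, 6, 16, 19
The 3 values of 6 occupy positions 2–4 → average rank 3.
Rank 5 → value 16.

16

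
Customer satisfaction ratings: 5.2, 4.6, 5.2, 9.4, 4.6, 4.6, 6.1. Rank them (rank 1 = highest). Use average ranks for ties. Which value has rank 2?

Sorted (descending): 9.4, 6.1, 5.2, 5.2, 4.6, 4.6, 4.6
The 2 values of 5.2 occupy positions 3–4 → average rank (3+4)/2 = 3.5.
The 3 values of 4.6 occupy positions 5–7 → average rank 6.
Rank 2 → value 6.1.

6.1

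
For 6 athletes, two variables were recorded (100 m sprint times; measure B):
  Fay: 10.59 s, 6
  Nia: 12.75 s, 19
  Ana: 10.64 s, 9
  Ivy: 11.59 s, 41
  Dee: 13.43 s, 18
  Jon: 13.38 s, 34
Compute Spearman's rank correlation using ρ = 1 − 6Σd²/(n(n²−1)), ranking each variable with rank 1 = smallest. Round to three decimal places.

0.486

Ranks of variable 1: 1, 4, 2, 3, 6, 5
Ranks of variable 2: 1, 4, 2, 6, 3, 5
d = r₁ − r₂: 0, 0, 0, -3, 3, 0
d²: 0, 0, 0, 9, 9, 0; Σd² = 18
ρ = 1 − 6·18/(6·35) = 1 − 108/210 = 0.486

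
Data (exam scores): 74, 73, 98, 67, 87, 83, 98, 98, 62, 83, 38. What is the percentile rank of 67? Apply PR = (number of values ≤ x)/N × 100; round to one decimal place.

27.3

N = 11.
Strictly below 67: 2. Equal to 67: 1.
PR = 3/11 × 100 = 27.3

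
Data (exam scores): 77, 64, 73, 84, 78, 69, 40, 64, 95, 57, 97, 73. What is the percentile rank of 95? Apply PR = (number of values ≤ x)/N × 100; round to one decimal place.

N = 12.
Strictly below 95: 10. Equal to 95: 1.
PR = 11/12 × 100 = 91.7

91.7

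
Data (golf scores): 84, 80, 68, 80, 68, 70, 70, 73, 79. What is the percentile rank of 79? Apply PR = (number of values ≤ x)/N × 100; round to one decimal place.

N = 9.
Strictly below 79: 5. Equal to 79: 1.
PR = 6/9 × 100 = 66.7

66.7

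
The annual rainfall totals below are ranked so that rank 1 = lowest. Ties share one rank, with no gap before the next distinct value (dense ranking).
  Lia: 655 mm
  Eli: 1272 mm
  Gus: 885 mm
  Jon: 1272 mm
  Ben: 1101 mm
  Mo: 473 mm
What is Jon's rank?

5

Sorted (ascending): 473, 655, 885, 1101, 1272, 1272
The 2 values of 1272 share dense rank 5.
Remaining distinct values take the next consecutive integers.
Jon has value 1272 mm → rank 5.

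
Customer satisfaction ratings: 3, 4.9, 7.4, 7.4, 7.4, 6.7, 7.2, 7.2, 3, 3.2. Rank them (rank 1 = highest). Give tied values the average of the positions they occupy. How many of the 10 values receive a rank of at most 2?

3

Sorted (descending): 7.4, 7.4, 7.4, 7.2, 7.2, 6.7, 4.9, 3.2, 3, 3
The 3 values of 7.4 occupy positions 1–3 → average rank 2.
The 2 values of 7.2 occupy positions 4–5 → average rank (4+5)/2 = 4.5.
The 2 values of 3 occupy positions 9–10 → average rank (9+10)/2 = 9.5.
Ranks ≤ 2: {2, 2, 2} → 3 values.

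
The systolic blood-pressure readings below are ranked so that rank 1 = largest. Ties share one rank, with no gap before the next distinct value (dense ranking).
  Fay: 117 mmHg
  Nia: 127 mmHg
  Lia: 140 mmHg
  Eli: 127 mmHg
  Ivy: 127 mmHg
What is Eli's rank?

2

Sorted (descending): 140, 127, 127, 127, 117
The 3 values of 127 share dense rank 2.
Remaining distinct values take the next consecutive integers.
Eli has value 127 mmHg → rank 2.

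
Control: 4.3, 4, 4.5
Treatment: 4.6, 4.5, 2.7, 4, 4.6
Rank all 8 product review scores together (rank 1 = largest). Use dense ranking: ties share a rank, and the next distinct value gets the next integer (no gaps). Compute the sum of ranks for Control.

9

Sorted (descending): 4.6, 4.6, 4.5, 4.5, 4.3, 4, 4, 2.7
The 2 values of 4.6 share dense rank 1.
The 2 values of 4.5 share dense rank 2.
The 2 values of 4 share dense rank 4.
Remaining distinct values take the next consecutive integers.
Control values → pooled ranks: 4.3→3, 4→4, 4.5→2
Rank sum = 3 + 4 + 2 = 9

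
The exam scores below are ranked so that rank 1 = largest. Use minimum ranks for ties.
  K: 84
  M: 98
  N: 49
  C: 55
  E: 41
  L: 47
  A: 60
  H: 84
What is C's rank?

Sorted (descending): 98, 84, 84, 60, 55, 49, 47, 41
The 2 values of 84 occupy positions 2–3 → each gets rank 2.
C has value 55 → rank 5.

5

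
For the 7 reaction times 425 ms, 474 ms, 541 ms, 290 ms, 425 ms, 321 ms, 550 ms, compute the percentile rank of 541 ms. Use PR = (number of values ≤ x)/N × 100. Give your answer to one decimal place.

N = 7.
Strictly below 541: 5. Equal to 541: 1.
PR = 6/7 × 100 = 85.7

85.7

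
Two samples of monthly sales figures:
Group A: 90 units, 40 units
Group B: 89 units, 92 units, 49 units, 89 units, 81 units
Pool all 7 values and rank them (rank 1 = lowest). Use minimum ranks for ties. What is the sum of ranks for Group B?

Sorted (ascending): 40, 49, 81, 89, 89, 90, 92
The 2 values of 89 occupy positions 4–5 → each gets rank 4.
Group B values → pooled ranks: 89→4, 92→7, 49→2, 89→4, 81→3
Rank sum = 4 + 7 + 2 + 4 + 3 = 20

20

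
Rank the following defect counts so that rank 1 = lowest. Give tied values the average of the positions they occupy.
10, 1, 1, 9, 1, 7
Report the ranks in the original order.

Sorted (ascending): 1, 1, 1, 7, 9, 10
The 3 values of 1 occupy positions 1–3 → average rank 2.

6, 2, 2, 5, 2, 4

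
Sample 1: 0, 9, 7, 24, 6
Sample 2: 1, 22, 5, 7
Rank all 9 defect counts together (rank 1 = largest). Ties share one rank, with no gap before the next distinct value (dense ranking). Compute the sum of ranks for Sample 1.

Sorted (descending): 24, 22, 9, 7, 7, 6, 5, 1, 0
The 2 values of 7 share dense rank 4.
Remaining distinct values take the next consecutive integers.
Sample 1 values → pooled ranks: 0→8, 9→3, 7→4, 24→1, 6→5
Rank sum = 8 + 3 + 4 + 1 + 5 = 21

21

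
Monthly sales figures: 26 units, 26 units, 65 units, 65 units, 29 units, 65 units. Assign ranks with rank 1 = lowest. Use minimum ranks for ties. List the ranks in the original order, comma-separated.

Sorted (ascending): 26, 26, 29, 65, 65, 65
The 2 values of 26 occupy positions 1–2 → each gets rank 1.
The 3 values of 65 occupy positions 4–6 → each gets rank 4.

1, 1, 4, 4, 3, 4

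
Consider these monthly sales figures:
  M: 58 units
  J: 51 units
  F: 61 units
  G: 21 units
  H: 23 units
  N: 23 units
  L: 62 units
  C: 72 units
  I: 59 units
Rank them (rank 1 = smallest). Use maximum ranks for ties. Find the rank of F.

Sorted (ascending): 21, 23, 23, 51, 58, 59, 61, 62, 72
The 2 values of 23 occupy positions 2–3 → each gets rank 3.
F has value 61 units → rank 7.

7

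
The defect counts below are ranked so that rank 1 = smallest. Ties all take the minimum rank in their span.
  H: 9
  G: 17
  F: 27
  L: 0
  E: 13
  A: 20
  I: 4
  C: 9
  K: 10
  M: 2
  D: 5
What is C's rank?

5

Sorted (ascending): 0, 2, 4, 5, 9, 9, 10, 13, 17, 20, 27
The 2 values of 9 occupy positions 5–6 → each gets rank 5.
C has value 9 → rank 5.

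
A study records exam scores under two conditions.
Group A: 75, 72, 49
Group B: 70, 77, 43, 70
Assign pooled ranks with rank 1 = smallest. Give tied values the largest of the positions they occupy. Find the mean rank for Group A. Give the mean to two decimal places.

4.33

Sorted (ascending): 43, 49, 70, 70, 72, 75, 77
The 2 values of 70 occupy positions 3–4 → each gets rank 4.
Group A values → pooled ranks: 75→6, 72→5, 49→2
Mean rank = (6 + 5 + 2) / 3 = 4.33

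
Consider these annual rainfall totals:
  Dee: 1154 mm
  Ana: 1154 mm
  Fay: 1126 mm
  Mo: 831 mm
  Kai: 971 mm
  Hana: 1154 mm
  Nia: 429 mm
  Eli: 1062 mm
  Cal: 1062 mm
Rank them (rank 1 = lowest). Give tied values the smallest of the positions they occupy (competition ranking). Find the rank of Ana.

7

Sorted (ascending): 429, 831, 971, 1062, 1062, 1126, 1154, 1154, 1154
The 2 values of 1062 occupy positions 4–5 → each gets rank 4.
The 3 values of 1154 occupy positions 7–9 → each gets rank 7.
Ana has value 1154 mm → rank 7.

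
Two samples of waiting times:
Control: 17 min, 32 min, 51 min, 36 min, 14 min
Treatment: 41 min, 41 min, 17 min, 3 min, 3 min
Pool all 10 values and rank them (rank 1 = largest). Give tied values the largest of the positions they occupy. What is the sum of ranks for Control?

25

Sorted (descending): 51, 41, 41, 36, 32, 17, 17, 14, 3, 3
The 2 values of 41 occupy positions 2–3 → each gets rank 3.
The 2 values of 17 occupy positions 6–7 → each gets rank 7.
The 2 values of 3 occupy positions 9–10 → each gets rank 10.
Control values → pooled ranks: 17→7, 32→5, 51→1, 36→4, 14→8
Rank sum = 7 + 5 + 1 + 4 + 8 = 25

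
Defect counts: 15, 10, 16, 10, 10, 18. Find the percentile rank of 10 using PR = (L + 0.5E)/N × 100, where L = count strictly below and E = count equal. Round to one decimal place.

25.0

N = 6.
Strictly below 10: 0. Equal to 10: 3.
PR = (0 + 0.5·3)/6 × 100 = 25.0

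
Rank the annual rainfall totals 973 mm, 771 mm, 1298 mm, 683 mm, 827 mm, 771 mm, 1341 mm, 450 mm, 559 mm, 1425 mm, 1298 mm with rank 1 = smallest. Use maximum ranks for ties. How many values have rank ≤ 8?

7

Sorted (ascending): 450, 559, 683, 771, 771, 827, 973, 1298, 1298, 1341, 1425
The 2 values of 771 occupy positions 4–5 → each gets rank 5.
The 2 values of 1298 occupy positions 8–9 → each gets rank 9.
Ranks ≤ 8: {1, 2, 3, 5, 5, 6, 7} → 7 values.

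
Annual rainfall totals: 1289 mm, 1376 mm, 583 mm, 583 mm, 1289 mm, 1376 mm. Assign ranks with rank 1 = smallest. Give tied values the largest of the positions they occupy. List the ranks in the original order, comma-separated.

Sorted (ascending): 583, 583, 1289, 1289, 1376, 1376
The 2 values of 583 occupy positions 1–2 → each gets rank 2.
The 2 values of 1289 occupy positions 3–4 → each gets rank 4.
The 2 values of 1376 occupy positions 5–6 → each gets rank 6.

4, 6, 2, 2, 4, 6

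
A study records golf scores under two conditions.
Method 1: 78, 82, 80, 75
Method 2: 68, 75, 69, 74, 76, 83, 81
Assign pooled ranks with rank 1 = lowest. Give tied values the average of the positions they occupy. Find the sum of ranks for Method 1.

Sorted (ascending): 68, 69, 74, 75, 75, 76, 78, 80, 81, 82, 83
The 2 values of 75 occupy positions 4–5 → average rank (4+5)/2 = 4.5.
Method 1 values → pooled ranks: 78→7, 82→10, 80→8, 75→4.5
Rank sum = 7 + 10 + 8 + 4.5 = 29.5

29.5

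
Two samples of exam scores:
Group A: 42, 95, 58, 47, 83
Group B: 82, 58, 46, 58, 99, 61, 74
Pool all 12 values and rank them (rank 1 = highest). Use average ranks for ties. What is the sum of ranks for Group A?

35

Sorted (descending): 99, 95, 83, 82, 74, 61, 58, 58, 58, 47, 46, 42
The 3 values of 58 occupy positions 7–9 → average rank 8.
Group A values → pooled ranks: 42→12, 95→2, 58→8, 47→10, 83→3
Rank sum = 12 + 2 + 8 + 10 + 3 = 35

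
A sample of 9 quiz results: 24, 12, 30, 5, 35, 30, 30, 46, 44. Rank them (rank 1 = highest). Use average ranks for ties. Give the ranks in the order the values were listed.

Sorted (descending): 46, 44, 35, 30, 30, 30, 24, 12, 5
The 3 values of 30 occupy positions 4–6 → average rank 5.

7, 8, 5, 9, 3, 5, 5, 1, 2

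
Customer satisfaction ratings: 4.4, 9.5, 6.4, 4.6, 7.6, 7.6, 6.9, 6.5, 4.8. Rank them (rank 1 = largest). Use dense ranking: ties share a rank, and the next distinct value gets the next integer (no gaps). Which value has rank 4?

Sorted (descending): 9.5, 7.6, 7.6, 6.9, 6.5, 6.4, 4.8, 4.6, 4.4
The 2 values of 7.6 share dense rank 2.
Remaining distinct values take the next consecutive integers.
Rank 4 → value 6.5.

6.5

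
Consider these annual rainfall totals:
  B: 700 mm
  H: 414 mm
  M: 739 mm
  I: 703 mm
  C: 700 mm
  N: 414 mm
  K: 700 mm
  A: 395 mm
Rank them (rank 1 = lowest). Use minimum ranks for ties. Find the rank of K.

4

Sorted (ascending): 395, 414, 414, 700, 700, 700, 703, 739
The 2 values of 414 occupy positions 2–3 → each gets rank 2.
The 3 values of 700 occupy positions 4–6 → each gets rank 4.
K has value 700 mm → rank 4.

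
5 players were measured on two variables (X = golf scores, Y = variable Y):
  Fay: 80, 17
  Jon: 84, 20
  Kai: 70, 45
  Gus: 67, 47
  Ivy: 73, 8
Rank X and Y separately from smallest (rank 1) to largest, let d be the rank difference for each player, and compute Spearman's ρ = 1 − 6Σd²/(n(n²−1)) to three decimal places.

-0.600

Ranks of variable 1: 4, 5, 2, 1, 3
Ranks of variable 2: 2, 3, 4, 5, 1
d = r₁ − r₂: 2, 2, -2, -4, 2
d²: 4, 4, 4, 16, 4; Σd² = 32
ρ = 1 − 6·32/(5·24) = 1 − 192/120 = -0.600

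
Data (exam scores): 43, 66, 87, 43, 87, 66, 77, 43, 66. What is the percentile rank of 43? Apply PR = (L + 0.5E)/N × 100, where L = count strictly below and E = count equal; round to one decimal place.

16.7

N = 9.
Strictly below 43: 0. Equal to 43: 3.
PR = (0 + 0.5·3)/9 × 100 = 16.7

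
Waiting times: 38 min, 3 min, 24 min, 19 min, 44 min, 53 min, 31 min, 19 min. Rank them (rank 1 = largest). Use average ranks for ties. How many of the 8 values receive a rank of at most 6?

5

Sorted (descending): 53, 44, 38, 31, 24, 19, 19, 3
The 2 values of 19 occupy positions 6–7 → average rank (6+7)/2 = 6.5.
Ranks ≤ 6: {1, 2, 3, 4, 5} → 5 values.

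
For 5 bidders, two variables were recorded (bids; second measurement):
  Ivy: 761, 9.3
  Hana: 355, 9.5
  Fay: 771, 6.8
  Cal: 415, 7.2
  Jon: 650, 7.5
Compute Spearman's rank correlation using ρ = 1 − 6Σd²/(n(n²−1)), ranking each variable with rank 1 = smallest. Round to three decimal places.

Ranks of variable 1: 4, 1, 5, 2, 3
Ranks of variable 2: 4, 5, 1, 2, 3
d = r₁ − r₂: 0, -4, 4, 0, 0
d²: 0, 16, 16, 0, 0; Σd² = 32
ρ = 1 − 6·32/(5·24) = 1 − 192/120 = -0.600

-0.600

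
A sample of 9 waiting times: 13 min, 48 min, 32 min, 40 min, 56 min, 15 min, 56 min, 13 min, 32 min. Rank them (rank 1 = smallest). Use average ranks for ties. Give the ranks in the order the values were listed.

Sorted (ascending): 13, 13, 15, 32, 32, 40, 48, 56, 56
The 2 values of 13 occupy positions 1–2 → average rank (1+2)/2 = 1.5.
The 2 values of 32 occupy positions 4–5 → average rank (4+5)/2 = 4.5.
The 2 values of 56 occupy positions 8–9 → average rank (8+9)/2 = 8.5.

1.5, 7, 4.5, 6, 8.5, 3, 8.5, 1.5, 4.5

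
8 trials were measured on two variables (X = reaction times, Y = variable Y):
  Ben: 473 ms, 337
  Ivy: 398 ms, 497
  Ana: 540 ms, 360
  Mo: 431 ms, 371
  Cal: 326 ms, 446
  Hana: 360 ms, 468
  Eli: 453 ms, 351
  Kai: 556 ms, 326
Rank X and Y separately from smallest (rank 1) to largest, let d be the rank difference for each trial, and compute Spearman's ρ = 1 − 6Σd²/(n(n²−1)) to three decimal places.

Ranks of variable 1: 6, 3, 7, 4, 1, 2, 5, 8
Ranks of variable 2: 2, 8, 4, 5, 6, 7, 3, 1
d = r₁ − r₂: 4, -5, 3, -1, -5, -5, 2, 7
d²: 16, 25, 9, 1, 25, 25, 4, 49; Σd² = 154
ρ = 1 − 6·154/(8·63) = 1 − 924/504 = -0.833

-0.833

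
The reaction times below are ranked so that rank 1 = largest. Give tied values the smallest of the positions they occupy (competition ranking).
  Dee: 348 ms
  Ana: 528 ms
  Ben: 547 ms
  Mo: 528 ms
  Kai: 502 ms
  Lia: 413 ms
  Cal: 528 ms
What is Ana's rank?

Sorted (descending): 547, 528, 528, 528, 502, 413, 348
The 3 values of 528 occupy positions 2–4 → each gets rank 2.
Ana has value 528 ms → rank 2.

2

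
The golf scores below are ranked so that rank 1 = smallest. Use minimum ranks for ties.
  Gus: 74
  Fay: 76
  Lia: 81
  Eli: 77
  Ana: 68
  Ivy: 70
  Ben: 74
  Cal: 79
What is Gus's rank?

Sorted (ascending): 68, 70, 74, 74, 76, 77, 79, 81
The 2 values of 74 occupy positions 3–4 → each gets rank 3.
Gus has value 74 → rank 3.

3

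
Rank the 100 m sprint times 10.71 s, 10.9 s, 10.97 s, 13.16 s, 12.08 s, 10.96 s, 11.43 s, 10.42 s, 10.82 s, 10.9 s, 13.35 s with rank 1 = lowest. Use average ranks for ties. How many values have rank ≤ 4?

3

Sorted (ascending): 10.42, 10.71, 10.82, 10.9, 10.9, 10.96, 10.97, 11.43, 12.08, 13.16, 13.35
The 2 values of 10.9 occupy positions 4–5 → average rank (4+5)/2 = 4.5.
Ranks ≤ 4: {1, 2, 3} → 3 values.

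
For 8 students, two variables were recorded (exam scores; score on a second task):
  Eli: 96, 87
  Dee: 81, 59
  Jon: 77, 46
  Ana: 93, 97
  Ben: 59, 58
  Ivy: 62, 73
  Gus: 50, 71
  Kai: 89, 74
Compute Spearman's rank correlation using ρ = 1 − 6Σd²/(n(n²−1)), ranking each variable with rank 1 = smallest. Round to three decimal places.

Ranks of variable 1: 8, 5, 4, 7, 2, 3, 1, 6
Ranks of variable 2: 7, 3, 1, 8, 2, 5, 4, 6
d = r₁ − r₂: 1, 2, 3, -1, 0, -2, -3, 0
d²: 1, 4, 9, 1, 0, 4, 9, 0; Σd² = 28
ρ = 1 − 6·28/(8·63) = 1 − 168/504 = 0.667

0.667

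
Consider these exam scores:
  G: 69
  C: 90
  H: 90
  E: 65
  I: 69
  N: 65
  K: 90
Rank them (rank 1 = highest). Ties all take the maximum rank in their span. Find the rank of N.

Sorted (descending): 90, 90, 90, 69, 69, 65, 65
The 3 values of 90 occupy positions 1–3 → each gets rank 3.
The 2 values of 69 occupy positions 4–5 → each gets rank 5.
The 2 values of 65 occupy positions 6–7 → each gets rank 7.
N has value 65 → rank 7.

7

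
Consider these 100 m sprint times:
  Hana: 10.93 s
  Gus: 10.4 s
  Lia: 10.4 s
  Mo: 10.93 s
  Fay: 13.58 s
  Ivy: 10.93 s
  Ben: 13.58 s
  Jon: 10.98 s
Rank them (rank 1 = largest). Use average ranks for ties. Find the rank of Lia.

Sorted (descending): 13.58, 13.58, 10.98, 10.93, 10.93, 10.93, 10.4, 10.4
The 2 values of 13.58 occupy positions 1–2 → average rank (1+2)/2 = 1.5.
The 3 values of 10.93 occupy positions 4–6 → average rank 5.
The 2 values of 10.4 occupy positions 7–8 → average rank (7+8)/2 = 7.5.
Lia has value 10.4 s → rank 7.5.

7.5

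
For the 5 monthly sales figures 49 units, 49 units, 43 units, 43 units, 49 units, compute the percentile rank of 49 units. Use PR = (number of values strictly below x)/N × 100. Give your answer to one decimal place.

40.0

N = 5.
Strictly below 49: 2. Equal to 49: 3.
PR = 2/5 × 100 = 40.0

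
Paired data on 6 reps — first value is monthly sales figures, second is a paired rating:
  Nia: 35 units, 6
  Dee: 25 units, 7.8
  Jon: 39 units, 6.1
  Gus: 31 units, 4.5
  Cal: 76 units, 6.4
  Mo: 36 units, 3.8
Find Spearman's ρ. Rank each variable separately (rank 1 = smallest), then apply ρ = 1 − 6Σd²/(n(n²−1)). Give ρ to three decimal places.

Ranks of variable 1: 3, 1, 5, 2, 6, 4
Ranks of variable 2: 3, 6, 4, 2, 5, 1
d = r₁ − r₂: 0, -5, 1, 0, 1, 3
d²: 0, 25, 1, 0, 1, 9; Σd² = 36
ρ = 1 − 6·36/(6·35) = 1 − 216/210 = -0.029

-0.029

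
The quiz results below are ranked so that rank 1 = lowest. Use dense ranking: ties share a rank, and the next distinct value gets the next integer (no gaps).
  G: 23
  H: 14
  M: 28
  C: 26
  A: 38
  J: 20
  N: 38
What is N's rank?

Sorted (ascending): 14, 20, 23, 26, 28, 38, 38
The 2 values of 38 share dense rank 6.
Remaining distinct values take the next consecutive integers.
N has value 38 → rank 6.

6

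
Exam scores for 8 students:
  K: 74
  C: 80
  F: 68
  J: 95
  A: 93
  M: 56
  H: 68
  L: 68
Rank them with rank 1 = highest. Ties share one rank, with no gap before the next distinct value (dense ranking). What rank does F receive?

Sorted (descending): 95, 93, 80, 74, 68, 68, 68, 56
The 3 values of 68 share dense rank 5.
Remaining distinct values take the next consecutive integers.
F has value 68 → rank 5.

5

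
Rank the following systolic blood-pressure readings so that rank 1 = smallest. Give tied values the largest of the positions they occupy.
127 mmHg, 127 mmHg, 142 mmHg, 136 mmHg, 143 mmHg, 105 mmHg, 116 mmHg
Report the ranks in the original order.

4, 4, 6, 5, 7, 1, 2

Sorted (ascending): 105, 116, 127, 127, 136, 142, 143
The 2 values of 127 occupy positions 3–4 → each gets rank 4.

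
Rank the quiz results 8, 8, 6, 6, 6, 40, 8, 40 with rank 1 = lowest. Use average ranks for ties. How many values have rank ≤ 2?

Sorted (ascending): 6, 6, 6, 8, 8, 8, 40, 40
The 3 values of 6 occupy positions 1–3 → average rank 2.
The 3 values of 8 occupy positions 4–6 → average rank 5.
The 2 values of 40 occupy positions 7–8 → average rank (7+8)/2 = 7.5.
Ranks ≤ 2: {2, 2, 2} → 3 values.

3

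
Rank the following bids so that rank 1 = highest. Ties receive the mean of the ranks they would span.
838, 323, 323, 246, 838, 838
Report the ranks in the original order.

Sorted (descending): 838, 838, 838, 323, 323, 246
The 3 values of 838 occupy positions 1–3 → average rank 2.
The 2 values of 323 occupy positions 4–5 → average rank (4+5)/2 = 4.5.

2, 4.5, 4.5, 6, 2, 2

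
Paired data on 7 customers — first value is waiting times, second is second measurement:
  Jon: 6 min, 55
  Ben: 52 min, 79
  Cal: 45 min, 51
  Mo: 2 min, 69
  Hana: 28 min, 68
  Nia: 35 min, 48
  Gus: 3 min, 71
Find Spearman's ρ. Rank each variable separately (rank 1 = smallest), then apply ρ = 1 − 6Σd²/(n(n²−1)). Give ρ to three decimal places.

-0.143

Ranks of variable 1: 3, 7, 6, 1, 4, 5, 2
Ranks of variable 2: 3, 7, 2, 5, 4, 1, 6
d = r₁ − r₂: 0, 0, 4, -4, 0, 4, -4
d²: 0, 0, 16, 16, 0, 16, 16; Σd² = 64
ρ = 1 − 6·64/(7·48) = 1 − 384/336 = -0.143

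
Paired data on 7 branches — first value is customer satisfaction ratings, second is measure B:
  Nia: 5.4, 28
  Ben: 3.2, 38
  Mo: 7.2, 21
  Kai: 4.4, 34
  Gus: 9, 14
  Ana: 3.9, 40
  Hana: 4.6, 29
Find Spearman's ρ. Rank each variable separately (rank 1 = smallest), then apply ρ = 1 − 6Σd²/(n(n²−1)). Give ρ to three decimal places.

Ranks of variable 1: 5, 1, 6, 3, 7, 2, 4
Ranks of variable 2: 3, 6, 2, 5, 1, 7, 4
d = r₁ − r₂: 2, -5, 4, -2, 6, -5, 0
d²: 4, 25, 16, 4, 36, 25, 0; Σd² = 110
ρ = 1 − 6·110/(7·48) = 1 − 660/336 = -0.964

-0.964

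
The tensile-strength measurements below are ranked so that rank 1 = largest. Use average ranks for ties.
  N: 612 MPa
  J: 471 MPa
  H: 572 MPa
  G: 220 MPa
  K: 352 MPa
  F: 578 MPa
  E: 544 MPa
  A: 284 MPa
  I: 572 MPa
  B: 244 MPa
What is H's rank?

3.5

Sorted (descending): 612, 578, 572, 572, 544, 471, 352, 284, 244, 220
The 2 values of 572 occupy positions 3–4 → average rank (3+4)/2 = 3.5.
H has value 572 MPa → rank 3.5.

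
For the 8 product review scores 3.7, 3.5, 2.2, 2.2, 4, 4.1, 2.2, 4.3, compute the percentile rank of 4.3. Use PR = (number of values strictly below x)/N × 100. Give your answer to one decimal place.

N = 8.
Strictly below 4.3: 7. Equal to 4.3: 1.
PR = 7/8 × 100 = 87.5

87.5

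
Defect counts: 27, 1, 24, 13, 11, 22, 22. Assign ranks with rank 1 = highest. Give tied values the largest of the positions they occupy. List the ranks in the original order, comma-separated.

Sorted (descending): 27, 24, 22, 22, 13, 11, 1
The 2 values of 22 occupy positions 3–4 → each gets rank 4.

1, 7, 2, 5, 6, 4, 4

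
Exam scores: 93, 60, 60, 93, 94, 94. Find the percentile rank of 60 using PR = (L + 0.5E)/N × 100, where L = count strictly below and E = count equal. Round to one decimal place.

16.7

N = 6.
Strictly below 60: 0. Equal to 60: 2.
PR = (0 + 0.5·2)/6 × 100 = 16.7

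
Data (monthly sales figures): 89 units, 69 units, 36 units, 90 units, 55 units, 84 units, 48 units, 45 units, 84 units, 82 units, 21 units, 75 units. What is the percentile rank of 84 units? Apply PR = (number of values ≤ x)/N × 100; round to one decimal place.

83.3

N = 12.
Strictly below 84: 8. Equal to 84: 2.
PR = 10/12 × 100 = 83.3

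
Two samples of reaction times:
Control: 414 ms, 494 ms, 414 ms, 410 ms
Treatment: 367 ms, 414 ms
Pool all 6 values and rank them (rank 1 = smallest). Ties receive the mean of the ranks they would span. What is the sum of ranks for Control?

Sorted (ascending): 367, 410, 414, 414, 414, 494
The 3 values of 414 occupy positions 3–5 → average rank 4.
Control values → pooled ranks: 414→4, 494→6, 414→4, 410→2
Rank sum = 4 + 6 + 4 + 2 = 16

16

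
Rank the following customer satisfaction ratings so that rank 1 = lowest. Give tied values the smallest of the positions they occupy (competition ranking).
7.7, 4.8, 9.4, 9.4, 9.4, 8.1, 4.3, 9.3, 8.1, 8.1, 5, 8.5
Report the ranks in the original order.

Sorted (ascending): 4.3, 4.8, 5, 7.7, 8.1, 8.1, 8.1, 8.5, 9.3, 9.4, 9.4, 9.4
The 3 values of 8.1 occupy positions 5–7 → each gets rank 5.
The 3 values of 9.4 occupy positions 10–12 → each gets rank 10.

4, 2, 10, 10, 10, 5, 1, 9, 5, 5, 3, 8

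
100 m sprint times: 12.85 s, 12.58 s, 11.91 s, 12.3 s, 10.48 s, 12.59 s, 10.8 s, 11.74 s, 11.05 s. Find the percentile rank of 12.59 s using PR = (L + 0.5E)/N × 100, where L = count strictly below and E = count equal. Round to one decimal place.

N = 9.
Strictly below 12.59: 7. Equal to 12.59: 1.
PR = (7 + 0.5·1)/9 × 100 = 83.3

83.3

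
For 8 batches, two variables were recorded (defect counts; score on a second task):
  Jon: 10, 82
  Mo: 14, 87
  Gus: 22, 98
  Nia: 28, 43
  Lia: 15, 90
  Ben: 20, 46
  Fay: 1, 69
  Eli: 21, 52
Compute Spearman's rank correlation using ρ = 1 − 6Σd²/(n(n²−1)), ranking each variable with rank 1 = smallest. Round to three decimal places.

-0.238

Ranks of variable 1: 2, 3, 7, 8, 4, 5, 1, 6
Ranks of variable 2: 5, 6, 8, 1, 7, 2, 4, 3
d = r₁ − r₂: -3, -3, -1, 7, -3, 3, -3, 3
d²: 9, 9, 1, 49, 9, 9, 9, 9; Σd² = 104
ρ = 1 − 6·104/(8·63) = 1 − 624/504 = -0.238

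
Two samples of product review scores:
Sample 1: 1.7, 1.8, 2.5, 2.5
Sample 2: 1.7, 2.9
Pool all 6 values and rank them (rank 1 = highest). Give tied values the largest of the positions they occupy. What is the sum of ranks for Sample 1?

16

Sorted (descending): 2.9, 2.5, 2.5, 1.8, 1.7, 1.7
The 2 values of 2.5 occupy positions 2–3 → each gets rank 3.
The 2 values of 1.7 occupy positions 5–6 → each gets rank 6.
Sample 1 values → pooled ranks: 1.7→6, 1.8→4, 2.5→3, 2.5→3
Rank sum = 6 + 4 + 3 + 3 = 16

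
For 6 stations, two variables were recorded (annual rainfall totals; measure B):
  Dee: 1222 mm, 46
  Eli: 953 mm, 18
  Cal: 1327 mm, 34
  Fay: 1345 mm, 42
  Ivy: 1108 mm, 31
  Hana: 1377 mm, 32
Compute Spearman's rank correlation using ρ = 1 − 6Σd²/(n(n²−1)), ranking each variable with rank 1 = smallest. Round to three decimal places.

0.486

Ranks of variable 1: 3, 1, 4, 5, 2, 6
Ranks of variable 2: 6, 1, 4, 5, 2, 3
d = r₁ − r₂: -3, 0, 0, 0, 0, 3
d²: 9, 0, 0, 0, 0, 9; Σd² = 18
ρ = 1 − 6·18/(6·35) = 1 − 108/210 = 0.486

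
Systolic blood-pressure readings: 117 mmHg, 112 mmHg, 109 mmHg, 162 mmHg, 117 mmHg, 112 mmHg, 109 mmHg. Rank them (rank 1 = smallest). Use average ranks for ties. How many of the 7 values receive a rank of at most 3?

Sorted (ascending): 109, 109, 112, 112, 117, 117, 162
The 2 values of 109 occupy positions 1–2 → average rank (1+2)/2 = 1.5.
The 2 values of 112 occupy positions 3–4 → average rank (3+4)/2 = 3.5.
The 2 values of 117 occupy positions 5–6 → average rank (5+6)/2 = 5.5.
Ranks ≤ 3: {1.5, 1.5} → 2 values.

2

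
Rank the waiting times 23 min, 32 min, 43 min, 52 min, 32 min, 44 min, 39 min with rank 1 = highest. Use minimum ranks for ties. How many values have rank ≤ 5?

Sorted (descending): 52, 44, 43, 39, 32, 32, 23
The 2 values of 32 occupy positions 5–6 → each gets rank 5.
Ranks ≤ 5: {1, 2, 3, 4, 5, 5} → 6 values.

6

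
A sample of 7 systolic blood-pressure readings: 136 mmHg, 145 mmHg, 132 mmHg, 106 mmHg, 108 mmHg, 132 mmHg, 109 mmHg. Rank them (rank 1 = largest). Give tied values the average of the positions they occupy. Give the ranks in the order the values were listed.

Sorted (descending): 145, 136, 132, 132, 109, 108, 106
The 2 values of 132 occupy positions 3–4 → average rank (3+4)/2 = 3.5.

2, 1, 3.5, 7, 6, 3.5, 5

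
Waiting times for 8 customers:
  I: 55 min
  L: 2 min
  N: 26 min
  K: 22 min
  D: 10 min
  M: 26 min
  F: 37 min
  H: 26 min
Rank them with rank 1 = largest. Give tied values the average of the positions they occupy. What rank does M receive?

Sorted (descending): 55, 37, 26, 26, 26, 22, 10, 2
The 3 values of 26 occupy positions 3–5 → average rank 4.
M has value 26 min → rank 4.

4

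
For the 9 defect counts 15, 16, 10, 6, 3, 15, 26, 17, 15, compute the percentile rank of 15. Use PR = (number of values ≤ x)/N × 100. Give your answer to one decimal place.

N = 9.
Strictly below 15: 3. Equal to 15: 3.
PR = 6/9 × 100 = 66.7

66.7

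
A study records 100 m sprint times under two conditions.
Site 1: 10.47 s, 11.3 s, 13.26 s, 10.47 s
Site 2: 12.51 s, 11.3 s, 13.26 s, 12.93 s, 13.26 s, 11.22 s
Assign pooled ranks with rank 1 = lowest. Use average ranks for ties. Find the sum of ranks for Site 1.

16.5

Sorted (ascending): 10.47, 10.47, 11.22, 11.3, 11.3, 12.51, 12.93, 13.26, 13.26, 13.26
The 2 values of 10.47 occupy positions 1–2 → average rank (1+2)/2 = 1.5.
The 2 values of 11.3 occupy positions 4–5 → average rank (4+5)/2 = 4.5.
The 3 values of 13.26 occupy positions 8–10 → average rank 9.
Site 1 values → pooled ranks: 10.47→1.5, 11.3→4.5, 13.26→9, 10.47→1.5
Rank sum = 1.5 + 4.5 + 9 + 1.5 = 16.5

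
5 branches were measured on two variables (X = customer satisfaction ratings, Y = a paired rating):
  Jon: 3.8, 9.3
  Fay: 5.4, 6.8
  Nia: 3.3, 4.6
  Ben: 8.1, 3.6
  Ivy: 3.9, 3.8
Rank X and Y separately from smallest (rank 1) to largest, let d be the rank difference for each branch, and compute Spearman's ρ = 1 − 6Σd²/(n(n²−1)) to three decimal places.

-0.500

Ranks of variable 1: 2, 4, 1, 5, 3
Ranks of variable 2: 5, 4, 3, 1, 2
d = r₁ − r₂: -3, 0, -2, 4, 1
d²: 9, 0, 4, 16, 1; Σd² = 30
ρ = 1 − 6·30/(5·24) = 1 − 180/120 = -0.500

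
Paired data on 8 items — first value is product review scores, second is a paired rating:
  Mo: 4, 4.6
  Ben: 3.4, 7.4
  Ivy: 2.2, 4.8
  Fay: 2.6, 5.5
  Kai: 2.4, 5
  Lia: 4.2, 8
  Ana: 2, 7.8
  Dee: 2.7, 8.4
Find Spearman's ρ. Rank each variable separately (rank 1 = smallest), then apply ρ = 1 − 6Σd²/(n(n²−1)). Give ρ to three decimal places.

0.143

Ranks of variable 1: 7, 6, 2, 4, 3, 8, 1, 5
Ranks of variable 2: 1, 5, 2, 4, 3, 7, 6, 8
d = r₁ − r₂: 6, 1, 0, 0, 0, 1, -5, -3
d²: 36, 1, 0, 0, 0, 1, 25, 9; Σd² = 72
ρ = 1 − 6·72/(8·63) = 1 − 432/504 = 0.143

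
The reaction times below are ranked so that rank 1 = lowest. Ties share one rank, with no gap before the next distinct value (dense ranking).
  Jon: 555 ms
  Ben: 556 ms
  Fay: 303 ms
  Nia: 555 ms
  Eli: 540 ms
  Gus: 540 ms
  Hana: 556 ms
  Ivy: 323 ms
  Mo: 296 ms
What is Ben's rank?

Sorted (ascending): 296, 303, 323, 540, 540, 555, 555, 556, 556
The 2 values of 540 share dense rank 4.
The 2 values of 555 share dense rank 5.
The 2 values of 556 share dense rank 6.
Remaining distinct values take the next consecutive integers.
Ben has value 556 ms → rank 6.

6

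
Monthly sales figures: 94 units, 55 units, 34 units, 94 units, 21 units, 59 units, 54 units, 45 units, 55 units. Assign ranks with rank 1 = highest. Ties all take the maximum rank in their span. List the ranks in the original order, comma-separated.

Sorted (descending): 94, 94, 59, 55, 55, 54, 45, 34, 21
The 2 values of 94 occupy positions 1–2 → each gets rank 2.
The 2 values of 55 occupy positions 4–5 → each gets rank 5.

2, 5, 8, 2, 9, 3, 6, 7, 5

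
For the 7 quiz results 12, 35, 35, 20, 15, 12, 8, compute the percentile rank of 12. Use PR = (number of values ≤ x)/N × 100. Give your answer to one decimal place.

N = 7.
Strictly below 12: 1. Equal to 12: 2.
PR = 3/7 × 100 = 42.9

42.9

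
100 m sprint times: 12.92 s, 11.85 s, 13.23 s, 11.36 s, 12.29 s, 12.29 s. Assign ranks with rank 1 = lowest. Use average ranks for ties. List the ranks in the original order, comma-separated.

5, 2, 6, 1, 3.5, 3.5

Sorted (ascending): 11.36, 11.85, 12.29, 12.29, 12.92, 13.23
The 2 values of 12.29 occupy positions 3–4 → average rank (3+4)/2 = 3.5.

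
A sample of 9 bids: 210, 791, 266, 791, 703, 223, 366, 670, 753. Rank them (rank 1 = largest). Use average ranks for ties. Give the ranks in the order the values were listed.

9, 1.5, 7, 1.5, 4, 8, 6, 5, 3

Sorted (descending): 791, 791, 753, 703, 670, 366, 266, 223, 210
The 2 values of 791 occupy positions 1–2 → average rank (1+2)/2 = 1.5.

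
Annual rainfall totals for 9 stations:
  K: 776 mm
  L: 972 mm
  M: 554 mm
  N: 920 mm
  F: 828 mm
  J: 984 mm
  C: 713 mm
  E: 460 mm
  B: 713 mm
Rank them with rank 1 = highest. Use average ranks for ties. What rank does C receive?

Sorted (descending): 984, 972, 920, 828, 776, 713, 713, 554, 460
The 2 values of 713 occupy positions 6–7 → average rank (6+7)/2 = 6.5.
C has value 713 mm → rank 6.5.

6.5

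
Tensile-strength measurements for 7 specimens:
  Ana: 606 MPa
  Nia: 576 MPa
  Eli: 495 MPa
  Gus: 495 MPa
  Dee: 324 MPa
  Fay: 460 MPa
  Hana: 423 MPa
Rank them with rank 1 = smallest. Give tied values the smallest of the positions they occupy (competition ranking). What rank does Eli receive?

Sorted (ascending): 324, 423, 460, 495, 495, 576, 606
The 2 values of 495 occupy positions 4–5 → each gets rank 4.
Eli has value 495 MPa → rank 4.

4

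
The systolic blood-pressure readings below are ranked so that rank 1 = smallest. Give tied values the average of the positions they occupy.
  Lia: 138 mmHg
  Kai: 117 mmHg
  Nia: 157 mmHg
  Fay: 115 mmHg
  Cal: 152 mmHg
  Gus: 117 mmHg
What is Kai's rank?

2.5

Sorted (ascending): 115, 117, 117, 138, 152, 157
The 2 values of 117 occupy positions 2–3 → average rank (2+3)/2 = 2.5.
Kai has value 117 mmHg → rank 2.5.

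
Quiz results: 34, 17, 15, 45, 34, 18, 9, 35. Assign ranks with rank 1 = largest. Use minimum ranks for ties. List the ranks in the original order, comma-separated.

Sorted (descending): 45, 35, 34, 34, 18, 17, 15, 9
The 2 values of 34 occupy positions 3–4 → each gets rank 3.

3, 6, 7, 1, 3, 5, 8, 2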